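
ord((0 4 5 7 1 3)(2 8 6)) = 6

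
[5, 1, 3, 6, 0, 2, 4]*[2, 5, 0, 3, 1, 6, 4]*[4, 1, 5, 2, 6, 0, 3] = [3, 0, 2, 6, 5, 4, 1]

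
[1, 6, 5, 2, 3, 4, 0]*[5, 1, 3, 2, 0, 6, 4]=[1, 4, 6, 3, 2, 0, 5]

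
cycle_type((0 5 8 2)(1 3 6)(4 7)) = 2.3.4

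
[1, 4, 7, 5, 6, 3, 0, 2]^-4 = [0, 1, 2, 3, 4, 5, 6, 7]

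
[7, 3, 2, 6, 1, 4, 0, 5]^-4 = [4, 0, 2, 7, 6, 3, 5, 1]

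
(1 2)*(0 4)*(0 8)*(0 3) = (0 4 8 3)(1 2)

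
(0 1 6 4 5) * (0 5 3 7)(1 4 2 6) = (0 4 3 7)(2 6)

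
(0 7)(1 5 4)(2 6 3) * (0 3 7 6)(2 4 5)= (0 6 7 3 4 1 2)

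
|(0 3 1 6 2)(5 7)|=10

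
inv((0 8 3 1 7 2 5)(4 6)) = (0 5 2 7 1 3 8)(4 6)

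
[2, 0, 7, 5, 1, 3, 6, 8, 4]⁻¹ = [1, 4, 0, 5, 8, 3, 6, 2, 7]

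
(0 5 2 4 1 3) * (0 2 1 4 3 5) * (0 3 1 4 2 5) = (0 3 5 4 2 1)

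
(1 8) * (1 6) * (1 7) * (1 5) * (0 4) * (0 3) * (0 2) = (0 4 3 2)(1 8 6 7 5)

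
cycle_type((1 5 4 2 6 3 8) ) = 7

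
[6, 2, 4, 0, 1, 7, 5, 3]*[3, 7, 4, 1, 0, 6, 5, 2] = [5, 4, 0, 3, 7, 2, 6, 1]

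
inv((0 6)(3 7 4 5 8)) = (0 6)(3 8 5 4 7)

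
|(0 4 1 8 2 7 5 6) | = 8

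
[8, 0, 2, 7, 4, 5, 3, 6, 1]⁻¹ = [1, 8, 2, 6, 4, 5, 7, 3, 0]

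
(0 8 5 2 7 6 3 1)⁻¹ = (0 1 3 6 7 2 5 8)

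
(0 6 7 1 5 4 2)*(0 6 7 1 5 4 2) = (0 7 5 2 6 1 4)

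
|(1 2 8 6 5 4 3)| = 7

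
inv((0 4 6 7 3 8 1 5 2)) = (0 2 5 1 8 3 7 6 4)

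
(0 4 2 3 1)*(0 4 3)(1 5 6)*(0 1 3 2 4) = (0 2 1)(3 5 6)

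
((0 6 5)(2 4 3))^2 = (0 5 6)(2 3 4)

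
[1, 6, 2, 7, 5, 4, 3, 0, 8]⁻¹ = [7, 0, 2, 6, 5, 4, 1, 3, 8]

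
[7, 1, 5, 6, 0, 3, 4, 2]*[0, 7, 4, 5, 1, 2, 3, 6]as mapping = [0→6, 1→7, 2→2, 3→3, 4→0, 5→5, 6→1, 7→4]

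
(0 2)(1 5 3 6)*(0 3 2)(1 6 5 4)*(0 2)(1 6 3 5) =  (0 2 5)(1 4 6 3)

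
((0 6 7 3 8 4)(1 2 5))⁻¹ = (0 4 8 3 7 6)(1 5 2)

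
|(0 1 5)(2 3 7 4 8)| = 15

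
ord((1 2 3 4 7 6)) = 6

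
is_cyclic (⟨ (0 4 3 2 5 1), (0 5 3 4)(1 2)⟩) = no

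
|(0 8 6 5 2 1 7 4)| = 8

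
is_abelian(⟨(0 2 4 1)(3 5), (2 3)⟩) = no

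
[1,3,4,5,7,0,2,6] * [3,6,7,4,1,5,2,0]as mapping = [0→6,1→4,2→1,3→5,4→0,5→3,6→7,7→2]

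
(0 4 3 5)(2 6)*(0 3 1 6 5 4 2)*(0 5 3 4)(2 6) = (0 6 5 4 1 2 3)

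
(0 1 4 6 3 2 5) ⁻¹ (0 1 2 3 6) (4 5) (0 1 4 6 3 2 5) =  (0 6) (1 4 5 2 3) 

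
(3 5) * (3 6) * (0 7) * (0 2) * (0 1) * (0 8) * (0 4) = (0 7 2 1 8 4) (3 5 6) 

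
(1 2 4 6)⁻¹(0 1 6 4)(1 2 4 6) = (0 2 1 6)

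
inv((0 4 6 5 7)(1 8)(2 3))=(0 7 5 6 4)(1 8)(2 3)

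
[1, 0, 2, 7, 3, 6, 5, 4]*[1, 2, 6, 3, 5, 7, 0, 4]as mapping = [0→2, 1→1, 2→6, 3→4, 4→3, 5→0, 6→7, 7→5]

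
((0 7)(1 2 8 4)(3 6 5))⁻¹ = (0 7)(1 4 8 2)(3 5 6)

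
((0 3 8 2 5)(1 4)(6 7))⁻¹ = (0 5 2 8 3)(1 4)(6 7)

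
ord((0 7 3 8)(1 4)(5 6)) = 4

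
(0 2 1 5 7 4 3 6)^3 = (0 5 3 2 7 6 1 4)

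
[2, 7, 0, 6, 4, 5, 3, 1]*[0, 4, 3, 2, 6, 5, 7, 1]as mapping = [0→3, 1→1, 2→0, 3→7, 4→6, 5→5, 6→2, 7→4]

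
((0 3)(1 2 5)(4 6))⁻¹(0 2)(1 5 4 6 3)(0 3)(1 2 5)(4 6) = (0 2 1 6 4)(3 5)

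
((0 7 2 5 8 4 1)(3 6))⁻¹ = (0 1 4 8 5 2 7)(3 6)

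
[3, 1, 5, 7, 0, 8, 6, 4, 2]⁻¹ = [4, 1, 8, 0, 7, 2, 6, 3, 5]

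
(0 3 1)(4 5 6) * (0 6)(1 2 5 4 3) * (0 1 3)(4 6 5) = (0 3 2 4 6)(1 5)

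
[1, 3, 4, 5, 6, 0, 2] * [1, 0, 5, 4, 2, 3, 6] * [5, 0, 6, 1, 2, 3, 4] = [5, 2, 6, 1, 4, 0, 3]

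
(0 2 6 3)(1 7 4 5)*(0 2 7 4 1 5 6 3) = (0 7 1 4 6)(2 3)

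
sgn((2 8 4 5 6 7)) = -1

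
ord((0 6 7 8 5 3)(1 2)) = 6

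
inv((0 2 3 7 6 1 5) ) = (0 5 1 6 7 3 2) 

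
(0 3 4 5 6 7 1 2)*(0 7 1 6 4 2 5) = (0 3 2 7 6 1 5 4)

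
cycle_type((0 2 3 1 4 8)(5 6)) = 2.6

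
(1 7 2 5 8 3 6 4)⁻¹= (1 4 6 3 8 5 2 7)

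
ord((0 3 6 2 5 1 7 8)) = 8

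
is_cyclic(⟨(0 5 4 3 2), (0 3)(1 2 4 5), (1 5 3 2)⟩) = no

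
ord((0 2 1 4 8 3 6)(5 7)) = 14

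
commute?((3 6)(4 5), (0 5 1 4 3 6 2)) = no:(3 6)(4 5)*(0 5 1 4 3 6 2) = (0 5 3 2)(1 4), (0 5 1 4 3 6 2)*(3 6)(4 5) = (0 4 6 2)(1 5)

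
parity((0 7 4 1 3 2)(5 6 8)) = odd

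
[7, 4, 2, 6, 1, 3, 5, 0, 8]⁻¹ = [7, 4, 2, 5, 1, 6, 3, 0, 8]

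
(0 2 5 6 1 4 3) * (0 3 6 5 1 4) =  (0 2 1)(4 6)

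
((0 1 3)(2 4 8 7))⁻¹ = (0 3 1)(2 7 8 4)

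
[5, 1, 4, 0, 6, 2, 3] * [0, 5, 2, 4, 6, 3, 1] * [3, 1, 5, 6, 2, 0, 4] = [6, 0, 4, 3, 1, 5, 2] 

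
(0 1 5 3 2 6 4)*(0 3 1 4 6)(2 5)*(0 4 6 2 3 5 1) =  (0 6 2 4 5)(1 3)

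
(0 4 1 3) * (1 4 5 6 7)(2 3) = (0 5 6 7 1 2 3)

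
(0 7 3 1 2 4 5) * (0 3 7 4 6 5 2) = (0 4 2 6 5 3 1)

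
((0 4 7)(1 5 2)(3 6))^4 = (0 4 7)(1 5 2)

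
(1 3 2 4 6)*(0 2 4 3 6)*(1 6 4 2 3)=(0 3 2 1 4)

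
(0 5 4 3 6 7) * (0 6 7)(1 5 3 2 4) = (0 3 7 6)(1 5)(2 4)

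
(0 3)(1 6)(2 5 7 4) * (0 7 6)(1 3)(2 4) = (0 1)(2 5 6 3 7)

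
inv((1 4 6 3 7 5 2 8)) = (1 8 2 5 7 3 6 4)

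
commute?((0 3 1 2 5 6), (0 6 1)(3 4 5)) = no:(0 3 1 2 5 6)*(0 6 1)(3 4 5) = (0 4 5 1 2 3), (0 6 1)(3 4 5)*(0 3 1 2 5 6) = (1 3 4 6 2 5)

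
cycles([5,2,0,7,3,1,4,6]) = (0 5 1 2)(3 7 6 4)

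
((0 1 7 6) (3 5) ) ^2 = (0 7) (1 6) 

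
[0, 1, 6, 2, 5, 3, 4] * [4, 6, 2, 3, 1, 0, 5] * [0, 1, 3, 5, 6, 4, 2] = [6, 2, 4, 3, 0, 5, 1]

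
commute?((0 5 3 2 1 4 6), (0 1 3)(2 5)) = no:(0 5 3 2 1 4 6)*(0 1 3)(2 5) = (0 2 3 5)(1 4 6), (0 1 3)(2 5)*(0 5 3 2 1 4 6) = (0 4 6)(1 2 3 5)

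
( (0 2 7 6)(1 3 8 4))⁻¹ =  (0 6 7 2)(1 4 8 3)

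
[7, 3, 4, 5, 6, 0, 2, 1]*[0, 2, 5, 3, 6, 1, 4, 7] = [7, 3, 6, 1, 4, 0, 5, 2]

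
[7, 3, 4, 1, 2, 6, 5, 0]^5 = [7, 3, 4, 1, 2, 6, 5, 0]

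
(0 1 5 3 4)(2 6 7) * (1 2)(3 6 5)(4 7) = (0 2 5 6 4)(1 3 7)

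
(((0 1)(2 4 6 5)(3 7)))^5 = (0 1)(2 4 6 5)(3 7)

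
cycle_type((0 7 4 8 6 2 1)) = 7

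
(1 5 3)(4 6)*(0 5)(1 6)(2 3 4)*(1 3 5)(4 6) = (0 1)(2 5 6)(3 4)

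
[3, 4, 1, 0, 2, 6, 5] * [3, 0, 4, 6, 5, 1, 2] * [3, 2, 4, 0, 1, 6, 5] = [5, 6, 3, 0, 1, 4, 2]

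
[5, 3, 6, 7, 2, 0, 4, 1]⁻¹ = [5, 7, 4, 1, 6, 0, 2, 3]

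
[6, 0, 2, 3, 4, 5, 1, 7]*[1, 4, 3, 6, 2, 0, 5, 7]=[5, 1, 3, 6, 2, 0, 4, 7]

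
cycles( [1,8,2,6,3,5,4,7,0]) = (0 1 8)(3 6 4)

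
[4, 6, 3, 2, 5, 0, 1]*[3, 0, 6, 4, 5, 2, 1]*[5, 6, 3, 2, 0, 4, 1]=[4, 6, 0, 1, 3, 2, 5]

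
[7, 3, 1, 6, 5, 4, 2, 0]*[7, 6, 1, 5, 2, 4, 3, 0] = [0, 5, 6, 3, 4, 2, 1, 7]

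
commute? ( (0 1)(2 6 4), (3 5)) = yes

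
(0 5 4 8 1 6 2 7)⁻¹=(0 7 2 6 1 8 4 5)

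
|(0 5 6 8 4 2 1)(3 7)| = 14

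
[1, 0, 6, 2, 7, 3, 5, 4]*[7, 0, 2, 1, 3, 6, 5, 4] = [0, 7, 5, 2, 4, 1, 6, 3]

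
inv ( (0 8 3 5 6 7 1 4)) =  (0 4 1 7 6 5 3 8)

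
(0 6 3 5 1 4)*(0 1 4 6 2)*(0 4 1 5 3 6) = (0 2 4 5 1)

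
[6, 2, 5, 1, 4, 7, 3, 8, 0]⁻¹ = [8, 3, 1, 6, 4, 2, 0, 5, 7]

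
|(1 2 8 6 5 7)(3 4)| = 6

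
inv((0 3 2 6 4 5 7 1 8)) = (0 8 1 7 5 4 6 2 3)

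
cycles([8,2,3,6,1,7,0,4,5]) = (0 8 5 7 4 1 2 3 6)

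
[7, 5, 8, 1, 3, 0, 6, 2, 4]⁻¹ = [5, 3, 7, 4, 8, 1, 6, 0, 2]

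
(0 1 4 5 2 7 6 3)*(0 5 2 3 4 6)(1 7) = (0 7)(1 6 4 2)(3 5)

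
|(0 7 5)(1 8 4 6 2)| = 15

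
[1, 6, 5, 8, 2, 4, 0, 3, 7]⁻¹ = [6, 0, 4, 7, 5, 2, 1, 8, 3]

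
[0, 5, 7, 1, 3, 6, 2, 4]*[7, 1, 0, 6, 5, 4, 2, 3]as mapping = [0→7, 1→4, 2→3, 3→1, 4→6, 5→2, 6→0, 7→5]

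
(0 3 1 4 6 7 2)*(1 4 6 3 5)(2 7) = (0 5 1 6 2)(3 4)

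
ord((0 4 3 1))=4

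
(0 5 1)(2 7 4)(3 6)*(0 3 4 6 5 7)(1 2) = (0 7 6 4 1 3 5 2)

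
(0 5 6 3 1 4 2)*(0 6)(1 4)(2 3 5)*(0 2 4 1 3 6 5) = (0 4 6)(1 3)(2 5)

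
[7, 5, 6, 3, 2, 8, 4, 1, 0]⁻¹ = [8, 7, 4, 3, 6, 1, 2, 0, 5]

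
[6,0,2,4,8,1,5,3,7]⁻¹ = [1,5,2,7,3,6,0,8,4]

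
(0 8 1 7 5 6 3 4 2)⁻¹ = (0 2 4 3 6 5 7 1 8)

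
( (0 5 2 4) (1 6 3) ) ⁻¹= (0 4 2 5) (1 3 6) 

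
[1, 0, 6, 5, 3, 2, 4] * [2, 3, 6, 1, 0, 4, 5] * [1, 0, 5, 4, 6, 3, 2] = [4, 5, 3, 6, 0, 2, 1]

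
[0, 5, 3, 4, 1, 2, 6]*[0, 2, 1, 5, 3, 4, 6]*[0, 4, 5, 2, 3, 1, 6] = [0, 3, 1, 2, 5, 4, 6]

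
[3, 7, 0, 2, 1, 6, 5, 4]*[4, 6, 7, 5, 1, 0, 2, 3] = [5, 3, 4, 7, 6, 2, 0, 1]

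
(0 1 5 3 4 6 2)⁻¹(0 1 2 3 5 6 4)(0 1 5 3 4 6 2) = (0 4 3 2 6 1 5)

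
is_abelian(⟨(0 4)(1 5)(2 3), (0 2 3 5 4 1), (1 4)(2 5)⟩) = no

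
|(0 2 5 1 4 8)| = 6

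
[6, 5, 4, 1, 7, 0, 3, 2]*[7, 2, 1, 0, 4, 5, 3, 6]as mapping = [0→3, 1→5, 2→4, 3→2, 4→6, 5→7, 6→0, 7→1]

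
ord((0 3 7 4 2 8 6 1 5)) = 9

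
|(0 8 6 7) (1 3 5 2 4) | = 20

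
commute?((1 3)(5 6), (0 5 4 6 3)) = no:(1 3)(5 6)*(0 5 4 6 3) = (0 5 3 1)(4 6), (0 5 4 6 3)*(1 3)(5 6) = (0 6 1 3)(4 5)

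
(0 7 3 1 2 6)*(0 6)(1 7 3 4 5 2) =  (0 3 7 4 5 2)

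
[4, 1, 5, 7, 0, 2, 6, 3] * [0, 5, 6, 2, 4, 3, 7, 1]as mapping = [0→4, 1→5, 2→3, 3→1, 4→0, 5→6, 6→7, 7→2]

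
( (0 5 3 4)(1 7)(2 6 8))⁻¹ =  (0 4 3 5)(1 7)(2 8 6)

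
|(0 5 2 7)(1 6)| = 4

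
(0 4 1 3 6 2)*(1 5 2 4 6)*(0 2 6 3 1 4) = (0 3 4 5 6)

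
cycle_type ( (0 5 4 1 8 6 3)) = 7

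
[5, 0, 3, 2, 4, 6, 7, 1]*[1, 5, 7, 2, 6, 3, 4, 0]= [3, 1, 2, 7, 6, 4, 0, 5]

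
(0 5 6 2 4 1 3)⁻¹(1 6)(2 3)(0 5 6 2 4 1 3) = (0 4)(2 3)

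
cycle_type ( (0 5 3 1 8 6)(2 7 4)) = 3.6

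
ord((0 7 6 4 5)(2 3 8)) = 15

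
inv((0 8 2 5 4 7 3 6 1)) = (0 1 6 3 7 4 5 2 8)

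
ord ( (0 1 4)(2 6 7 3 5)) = 15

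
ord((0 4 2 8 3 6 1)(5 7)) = 14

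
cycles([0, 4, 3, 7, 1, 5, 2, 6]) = (1 4)(2 3 7 6)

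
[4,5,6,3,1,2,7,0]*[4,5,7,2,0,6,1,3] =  [0,6,1,2,5,7,3,4]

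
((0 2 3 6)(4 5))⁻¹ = (0 6 3 2)(4 5)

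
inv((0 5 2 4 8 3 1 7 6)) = (0 6 7 1 3 8 4 2 5)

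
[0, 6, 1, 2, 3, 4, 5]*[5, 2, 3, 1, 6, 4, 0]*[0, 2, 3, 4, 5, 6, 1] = [6, 0, 3, 4, 2, 1, 5]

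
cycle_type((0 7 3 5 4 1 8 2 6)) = 9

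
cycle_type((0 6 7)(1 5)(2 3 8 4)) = 2.3.4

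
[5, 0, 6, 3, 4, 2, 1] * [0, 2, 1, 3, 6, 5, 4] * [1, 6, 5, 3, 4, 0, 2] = [0, 1, 4, 3, 2, 6, 5]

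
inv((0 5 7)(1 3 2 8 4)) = (0 7 5)(1 4 8 2 3)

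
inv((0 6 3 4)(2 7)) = (0 4 3 6)(2 7)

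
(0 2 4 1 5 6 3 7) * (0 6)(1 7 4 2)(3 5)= (0 1 3 4 7 6 5)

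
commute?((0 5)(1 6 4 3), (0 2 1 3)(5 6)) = no:(0 5)(1 6 4 3)*(0 2 1 3)(5 6) = (0 6 4)(1 5 2), (0 2 1 3)(5 6)*(0 5)(1 6 4 3) = (0 2 6)(3 5 4)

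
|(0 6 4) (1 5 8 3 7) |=15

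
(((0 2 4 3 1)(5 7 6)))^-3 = (0 4 1 2 3)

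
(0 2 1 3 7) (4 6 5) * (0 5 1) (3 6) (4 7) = (0 2) (1 6) (3 4) (5 7) 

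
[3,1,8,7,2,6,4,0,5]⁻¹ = [7,1,4,0,6,8,5,3,2]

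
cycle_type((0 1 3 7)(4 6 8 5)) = 4^2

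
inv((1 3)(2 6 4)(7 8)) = (1 3)(2 4 6)(7 8)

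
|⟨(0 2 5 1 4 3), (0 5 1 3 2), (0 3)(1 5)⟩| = 720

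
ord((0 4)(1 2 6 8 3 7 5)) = 14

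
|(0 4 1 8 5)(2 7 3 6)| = 20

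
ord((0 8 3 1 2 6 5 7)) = 8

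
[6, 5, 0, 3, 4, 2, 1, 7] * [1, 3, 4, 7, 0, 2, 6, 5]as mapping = [0→6, 1→2, 2→1, 3→7, 4→0, 5→4, 6→3, 7→5]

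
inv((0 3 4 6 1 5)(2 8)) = (0 5 1 6 4 3)(2 8)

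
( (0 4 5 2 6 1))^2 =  (0 5 6)(1 4 2)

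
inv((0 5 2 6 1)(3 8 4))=(0 1 6 2 5)(3 4 8)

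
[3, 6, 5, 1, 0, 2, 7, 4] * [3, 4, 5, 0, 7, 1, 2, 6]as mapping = [0→0, 1→2, 2→1, 3→4, 4→3, 5→5, 6→6, 7→7]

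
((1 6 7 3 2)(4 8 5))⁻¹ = (1 2 3 7 6)(4 5 8)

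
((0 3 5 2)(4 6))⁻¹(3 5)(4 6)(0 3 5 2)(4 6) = (2 5)(4 6)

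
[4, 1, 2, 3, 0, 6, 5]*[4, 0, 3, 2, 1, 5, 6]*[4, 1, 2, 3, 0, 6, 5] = [1, 4, 3, 2, 0, 5, 6]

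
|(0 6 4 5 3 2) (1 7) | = 6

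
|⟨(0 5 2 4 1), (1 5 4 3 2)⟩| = 360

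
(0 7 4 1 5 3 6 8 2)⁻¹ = (0 2 8 6 3 5 1 4 7)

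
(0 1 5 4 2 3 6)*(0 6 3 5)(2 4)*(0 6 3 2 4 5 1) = (1 6 3 2)(4 5)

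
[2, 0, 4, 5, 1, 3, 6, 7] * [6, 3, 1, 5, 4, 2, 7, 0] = [1, 6, 4, 2, 3, 5, 7, 0]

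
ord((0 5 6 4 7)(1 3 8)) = 15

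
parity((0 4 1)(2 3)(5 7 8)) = odd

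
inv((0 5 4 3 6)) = (0 6 3 4 5)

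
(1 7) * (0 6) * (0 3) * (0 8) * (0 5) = (0 6 3 8 5)(1 7)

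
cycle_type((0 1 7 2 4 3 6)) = 7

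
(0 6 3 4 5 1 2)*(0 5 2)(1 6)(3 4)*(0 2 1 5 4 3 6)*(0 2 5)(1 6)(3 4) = (1 5 2 3)(4 6)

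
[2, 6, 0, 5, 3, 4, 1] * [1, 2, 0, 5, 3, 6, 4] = [0, 4, 1, 6, 5, 3, 2]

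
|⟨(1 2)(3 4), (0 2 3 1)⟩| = 120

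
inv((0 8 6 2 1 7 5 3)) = (0 3 5 7 1 2 6 8)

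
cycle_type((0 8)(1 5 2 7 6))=2.5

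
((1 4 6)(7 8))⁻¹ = (1 6 4)(7 8)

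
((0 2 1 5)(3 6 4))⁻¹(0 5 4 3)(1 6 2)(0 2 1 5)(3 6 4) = (0 3 6 2)(1 5 4)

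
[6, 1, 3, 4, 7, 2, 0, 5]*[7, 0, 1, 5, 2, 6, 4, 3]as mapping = [0→4, 1→0, 2→5, 3→2, 4→3, 5→1, 6→7, 7→6]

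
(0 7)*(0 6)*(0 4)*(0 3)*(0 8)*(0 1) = (0 7 6 4 3 8 1)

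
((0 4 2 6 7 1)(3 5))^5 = (0 1 7 6 2 4)(3 5)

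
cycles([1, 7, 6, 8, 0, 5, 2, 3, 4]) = (0 1 7 3 8 4)(2 6)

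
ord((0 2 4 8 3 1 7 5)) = 8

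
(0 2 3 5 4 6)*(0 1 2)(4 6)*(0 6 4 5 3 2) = (0 6 1)(4 5)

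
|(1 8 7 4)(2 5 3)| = 12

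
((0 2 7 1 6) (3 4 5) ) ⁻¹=(0 6 1 7 2) (3 5 4) 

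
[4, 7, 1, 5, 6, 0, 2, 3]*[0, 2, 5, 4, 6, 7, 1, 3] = [6, 3, 2, 7, 1, 0, 5, 4]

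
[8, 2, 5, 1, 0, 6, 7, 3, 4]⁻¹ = [4, 3, 1, 7, 8, 2, 5, 6, 0]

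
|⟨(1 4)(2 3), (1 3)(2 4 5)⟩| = 120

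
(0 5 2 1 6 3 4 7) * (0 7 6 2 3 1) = (0 5 3 4 6 1 2)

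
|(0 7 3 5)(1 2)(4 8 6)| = 12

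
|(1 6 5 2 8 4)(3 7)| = 6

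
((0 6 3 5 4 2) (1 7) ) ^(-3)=(0 5) (1 7) (2 3) (4 6) 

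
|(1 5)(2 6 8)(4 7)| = 6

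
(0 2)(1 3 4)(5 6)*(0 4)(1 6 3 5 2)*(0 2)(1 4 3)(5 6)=(0 4 5 1 6)(2 3)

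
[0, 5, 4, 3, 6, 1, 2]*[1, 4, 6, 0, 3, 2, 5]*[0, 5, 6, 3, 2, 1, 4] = [5, 6, 3, 0, 1, 2, 4] 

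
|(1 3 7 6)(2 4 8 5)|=4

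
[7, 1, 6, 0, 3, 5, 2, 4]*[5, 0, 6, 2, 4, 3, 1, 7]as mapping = [0→7, 1→0, 2→1, 3→5, 4→2, 5→3, 6→6, 7→4]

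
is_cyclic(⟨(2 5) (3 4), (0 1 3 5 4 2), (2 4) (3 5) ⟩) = no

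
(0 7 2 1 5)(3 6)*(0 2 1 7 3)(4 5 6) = (0 3 4 5 2 7 1 6)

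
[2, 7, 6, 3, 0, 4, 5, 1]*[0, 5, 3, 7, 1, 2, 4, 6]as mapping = [0→3, 1→6, 2→4, 3→7, 4→0, 5→1, 6→2, 7→5]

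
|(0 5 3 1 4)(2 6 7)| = 15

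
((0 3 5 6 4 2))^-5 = (0 3 5 6 4 2)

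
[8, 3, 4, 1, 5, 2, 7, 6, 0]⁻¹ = [8, 3, 5, 1, 2, 4, 7, 6, 0]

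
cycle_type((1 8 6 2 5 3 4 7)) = 8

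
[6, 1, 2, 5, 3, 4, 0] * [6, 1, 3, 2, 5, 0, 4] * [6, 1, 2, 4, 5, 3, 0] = [5, 1, 4, 6, 2, 3, 0]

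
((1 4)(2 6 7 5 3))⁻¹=(1 4)(2 3 5 7 6)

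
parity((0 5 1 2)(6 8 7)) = odd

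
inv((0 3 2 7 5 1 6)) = (0 6 1 5 7 2 3)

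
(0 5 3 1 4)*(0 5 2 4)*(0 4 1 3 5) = (0 2 1 4)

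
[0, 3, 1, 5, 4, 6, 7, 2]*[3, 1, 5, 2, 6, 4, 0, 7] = [3, 2, 1, 4, 6, 0, 7, 5]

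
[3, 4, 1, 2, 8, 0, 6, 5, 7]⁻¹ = [5, 2, 3, 0, 1, 7, 6, 8, 4]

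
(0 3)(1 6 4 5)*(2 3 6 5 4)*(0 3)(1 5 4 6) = (0 1 4 6 2)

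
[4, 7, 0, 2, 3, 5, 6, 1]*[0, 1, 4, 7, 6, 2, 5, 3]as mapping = [0→6, 1→3, 2→0, 3→4, 4→7, 5→2, 6→5, 7→1]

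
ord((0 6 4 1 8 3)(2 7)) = 6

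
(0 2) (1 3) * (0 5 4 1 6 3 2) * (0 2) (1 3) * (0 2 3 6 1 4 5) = (0 3 1 2) (4 6) 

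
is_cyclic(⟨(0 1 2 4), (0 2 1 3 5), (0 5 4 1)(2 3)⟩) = no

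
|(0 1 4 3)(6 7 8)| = 12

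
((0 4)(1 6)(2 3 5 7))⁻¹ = (0 4)(1 6)(2 7 5 3)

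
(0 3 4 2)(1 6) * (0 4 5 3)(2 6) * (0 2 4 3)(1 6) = (0 2 3 5)(1 4)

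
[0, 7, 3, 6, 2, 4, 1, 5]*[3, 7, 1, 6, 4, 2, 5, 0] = [3, 0, 6, 5, 1, 4, 7, 2]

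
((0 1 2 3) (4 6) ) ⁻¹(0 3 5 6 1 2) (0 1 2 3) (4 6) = (0 5 4 2 3 1) 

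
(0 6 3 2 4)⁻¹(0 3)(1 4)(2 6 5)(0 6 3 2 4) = (0 1)(2 6)(3 5 4)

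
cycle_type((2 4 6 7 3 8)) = 6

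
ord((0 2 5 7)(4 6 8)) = 12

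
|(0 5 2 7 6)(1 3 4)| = 15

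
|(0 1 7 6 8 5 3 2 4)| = 9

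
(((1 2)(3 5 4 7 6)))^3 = (1 2)(3 7 5 6 4)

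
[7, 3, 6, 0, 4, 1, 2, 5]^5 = [0, 1, 6, 3, 4, 5, 2, 7]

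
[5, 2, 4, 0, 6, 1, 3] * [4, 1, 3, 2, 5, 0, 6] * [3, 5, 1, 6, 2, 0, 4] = [3, 6, 0, 2, 4, 5, 1]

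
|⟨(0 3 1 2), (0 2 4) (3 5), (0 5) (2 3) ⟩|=720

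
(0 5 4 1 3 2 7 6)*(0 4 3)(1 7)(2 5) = (0 2 1)(3 5)(4 7 6)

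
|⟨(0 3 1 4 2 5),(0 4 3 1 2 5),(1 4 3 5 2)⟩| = 720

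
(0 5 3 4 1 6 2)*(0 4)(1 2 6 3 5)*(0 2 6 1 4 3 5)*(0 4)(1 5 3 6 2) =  (1 3)(2 6 5 4)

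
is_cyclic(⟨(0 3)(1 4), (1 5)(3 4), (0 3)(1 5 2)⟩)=no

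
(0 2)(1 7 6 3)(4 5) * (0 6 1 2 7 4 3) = (0 7 1 4 5 3 2 6)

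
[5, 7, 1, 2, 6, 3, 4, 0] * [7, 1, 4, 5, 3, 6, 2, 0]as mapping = [0→6, 1→0, 2→1, 3→4, 4→2, 5→5, 6→3, 7→7]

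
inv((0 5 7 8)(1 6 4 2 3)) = (0 8 7 5)(1 3 2 4 6)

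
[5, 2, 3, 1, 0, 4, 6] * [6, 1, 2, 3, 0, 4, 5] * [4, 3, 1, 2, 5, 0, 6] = [5, 1, 2, 3, 6, 4, 0]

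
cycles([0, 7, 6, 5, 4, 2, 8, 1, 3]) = (1 7)(2 6 8 3 5)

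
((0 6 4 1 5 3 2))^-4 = (0 1 2 4 3 6 5)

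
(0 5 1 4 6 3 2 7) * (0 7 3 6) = (0 5 1 4)(2 3)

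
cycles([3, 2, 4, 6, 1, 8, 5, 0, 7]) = (0 3 6 5 8 7)(1 2 4)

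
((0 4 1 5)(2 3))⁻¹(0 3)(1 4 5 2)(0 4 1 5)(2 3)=(0 3 5 1)(2 4)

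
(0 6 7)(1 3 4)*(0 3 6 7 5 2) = (0 7 3 4 1 6 5 2)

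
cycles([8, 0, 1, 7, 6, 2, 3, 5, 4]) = (0 8 4 6 3 7 5 2 1)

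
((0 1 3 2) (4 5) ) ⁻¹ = (0 2 3 1) (4 5) 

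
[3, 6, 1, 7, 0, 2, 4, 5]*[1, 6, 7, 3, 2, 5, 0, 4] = [3, 0, 6, 4, 1, 7, 2, 5]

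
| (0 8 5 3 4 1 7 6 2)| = 9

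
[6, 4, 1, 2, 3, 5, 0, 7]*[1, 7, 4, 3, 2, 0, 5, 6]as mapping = [0→5, 1→2, 2→7, 3→4, 4→3, 5→0, 6→1, 7→6]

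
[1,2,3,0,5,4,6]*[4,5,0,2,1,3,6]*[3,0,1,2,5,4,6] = [4,3,1,5,2,0,6]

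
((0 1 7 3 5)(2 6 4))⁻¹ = (0 5 3 7 1)(2 4 6)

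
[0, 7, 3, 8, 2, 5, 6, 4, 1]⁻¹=[0, 8, 4, 2, 7, 5, 6, 1, 3]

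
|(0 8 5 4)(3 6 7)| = 12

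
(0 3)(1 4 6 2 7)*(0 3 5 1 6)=(0 5 1 4)(2 7 6)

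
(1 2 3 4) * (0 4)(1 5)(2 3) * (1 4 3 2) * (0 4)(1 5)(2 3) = (0 2 5)(1 3 4)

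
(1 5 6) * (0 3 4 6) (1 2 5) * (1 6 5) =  (0 3 4 5) (1 6 2) 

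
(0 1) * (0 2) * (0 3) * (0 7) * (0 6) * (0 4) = (0 1 2 3 7 6 4)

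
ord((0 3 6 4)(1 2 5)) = 12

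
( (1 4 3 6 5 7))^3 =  (1 6)(3 7)(4 5)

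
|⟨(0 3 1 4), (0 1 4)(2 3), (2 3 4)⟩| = 120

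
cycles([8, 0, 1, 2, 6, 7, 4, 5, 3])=(0 8 3 2 1)(4 6)(5 7)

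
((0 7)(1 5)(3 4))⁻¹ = (0 7)(1 5)(3 4)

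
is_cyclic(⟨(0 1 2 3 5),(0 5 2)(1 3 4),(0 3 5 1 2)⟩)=no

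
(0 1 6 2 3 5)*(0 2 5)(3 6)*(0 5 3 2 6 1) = (1 2)(3 5 6)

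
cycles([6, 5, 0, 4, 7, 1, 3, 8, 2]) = (0 6 3 4 7 8 2)(1 5)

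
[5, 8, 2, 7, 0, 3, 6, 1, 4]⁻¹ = [4, 7, 2, 5, 8, 0, 6, 3, 1]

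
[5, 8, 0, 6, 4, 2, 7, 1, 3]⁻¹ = [2, 7, 5, 8, 4, 0, 3, 6, 1]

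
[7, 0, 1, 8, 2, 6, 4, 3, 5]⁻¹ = [1, 2, 4, 7, 6, 8, 5, 0, 3]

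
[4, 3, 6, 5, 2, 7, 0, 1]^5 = [4, 3, 6, 5, 2, 7, 0, 1]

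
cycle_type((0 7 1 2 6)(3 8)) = 2.5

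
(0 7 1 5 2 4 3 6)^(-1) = (0 6 3 4 2 5 1 7)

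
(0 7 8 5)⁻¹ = (0 5 8 7)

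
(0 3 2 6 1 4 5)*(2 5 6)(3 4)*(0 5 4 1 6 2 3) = (0 1)(2 3 4)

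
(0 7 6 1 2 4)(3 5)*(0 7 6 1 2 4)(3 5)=(0 6 2)(1 4 7)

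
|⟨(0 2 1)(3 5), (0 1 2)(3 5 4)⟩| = 18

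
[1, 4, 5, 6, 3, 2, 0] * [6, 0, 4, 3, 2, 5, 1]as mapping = [0→0, 1→2, 2→5, 3→1, 4→3, 5→4, 6→6]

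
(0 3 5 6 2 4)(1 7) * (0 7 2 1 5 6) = (0 3 6 1 2 4 7 5)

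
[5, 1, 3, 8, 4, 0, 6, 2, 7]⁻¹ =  [5, 1, 7, 2, 4, 0, 6, 8, 3]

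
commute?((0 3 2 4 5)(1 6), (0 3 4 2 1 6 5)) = no:(0 3 2 4 5)(1 6) * (0 3 4 2 1 6 5) = (0 4)(1 5 3), (0 3 4 2 1 6 5) * (0 3 2 4 5)(1 6) = (0 2 6)(3 5)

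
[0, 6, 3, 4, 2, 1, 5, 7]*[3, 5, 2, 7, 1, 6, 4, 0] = [3, 4, 7, 1, 2, 5, 6, 0]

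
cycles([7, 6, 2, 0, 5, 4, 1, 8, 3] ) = (0 7 8 3)(1 6)(4 5)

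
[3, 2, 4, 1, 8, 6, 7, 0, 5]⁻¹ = [7, 3, 1, 0, 2, 8, 5, 6, 4]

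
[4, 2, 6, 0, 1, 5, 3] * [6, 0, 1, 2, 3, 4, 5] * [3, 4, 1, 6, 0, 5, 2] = [6, 4, 5, 2, 3, 0, 1]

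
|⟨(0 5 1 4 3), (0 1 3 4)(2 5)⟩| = 360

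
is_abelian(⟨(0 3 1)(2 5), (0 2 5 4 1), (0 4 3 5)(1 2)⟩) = no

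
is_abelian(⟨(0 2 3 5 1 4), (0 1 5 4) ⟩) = no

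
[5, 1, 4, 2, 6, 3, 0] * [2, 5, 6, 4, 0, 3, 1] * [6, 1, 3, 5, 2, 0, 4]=[5, 0, 6, 4, 1, 2, 3]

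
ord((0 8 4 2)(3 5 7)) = 12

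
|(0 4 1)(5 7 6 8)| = 12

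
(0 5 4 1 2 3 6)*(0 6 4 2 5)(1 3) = (1 5 2)(3 4)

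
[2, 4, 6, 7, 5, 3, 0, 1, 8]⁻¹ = [6, 7, 0, 5, 1, 4, 2, 3, 8]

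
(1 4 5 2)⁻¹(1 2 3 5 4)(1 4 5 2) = (1 3 2 5 4)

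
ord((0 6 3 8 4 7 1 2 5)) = 9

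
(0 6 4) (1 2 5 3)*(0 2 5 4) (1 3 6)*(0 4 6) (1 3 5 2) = (0 3 5) (1 2 6 4) 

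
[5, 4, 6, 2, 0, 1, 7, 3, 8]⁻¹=[4, 5, 3, 7, 1, 0, 2, 6, 8]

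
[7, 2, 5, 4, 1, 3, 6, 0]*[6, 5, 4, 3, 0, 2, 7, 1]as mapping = [0→1, 1→4, 2→2, 3→0, 4→5, 5→3, 6→7, 7→6]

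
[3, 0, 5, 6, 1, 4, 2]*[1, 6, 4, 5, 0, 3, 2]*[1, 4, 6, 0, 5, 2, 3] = [2, 4, 0, 6, 3, 1, 5]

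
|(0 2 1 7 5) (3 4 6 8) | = 20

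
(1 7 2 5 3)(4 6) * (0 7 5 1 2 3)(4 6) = (0 7 3 2 1 5)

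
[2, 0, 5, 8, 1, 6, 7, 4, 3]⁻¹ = [1, 4, 0, 8, 7, 2, 5, 6, 3]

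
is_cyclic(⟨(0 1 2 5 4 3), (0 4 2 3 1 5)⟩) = no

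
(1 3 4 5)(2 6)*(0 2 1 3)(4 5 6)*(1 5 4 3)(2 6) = (0 6 5 1)(2 3 4)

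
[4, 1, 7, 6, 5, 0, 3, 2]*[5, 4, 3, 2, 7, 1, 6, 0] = [7, 4, 0, 6, 1, 5, 2, 3]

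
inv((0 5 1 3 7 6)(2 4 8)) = (0 6 7 3 1 5)(2 8 4)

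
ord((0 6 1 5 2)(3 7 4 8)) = 20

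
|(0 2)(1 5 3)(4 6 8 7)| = 12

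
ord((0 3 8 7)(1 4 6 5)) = 4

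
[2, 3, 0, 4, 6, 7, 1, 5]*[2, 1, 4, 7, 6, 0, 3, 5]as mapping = [0→4, 1→7, 2→2, 3→6, 4→3, 5→5, 6→1, 7→0]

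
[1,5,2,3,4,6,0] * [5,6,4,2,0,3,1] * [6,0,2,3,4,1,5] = [5,3,4,2,6,0,1]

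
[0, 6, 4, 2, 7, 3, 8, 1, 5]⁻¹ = [0, 7, 3, 5, 2, 8, 1, 4, 6]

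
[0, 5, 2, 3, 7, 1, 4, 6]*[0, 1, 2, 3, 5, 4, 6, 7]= [0, 4, 2, 3, 7, 1, 5, 6]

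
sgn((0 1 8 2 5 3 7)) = 1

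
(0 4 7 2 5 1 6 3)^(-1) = (0 3 6 1 5 2 7 4)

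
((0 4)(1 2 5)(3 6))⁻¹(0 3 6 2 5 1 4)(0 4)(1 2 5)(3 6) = (0 4 6 3 5 1 2)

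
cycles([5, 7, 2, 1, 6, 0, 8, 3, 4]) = (0 5)(1 7 3)(4 6 8)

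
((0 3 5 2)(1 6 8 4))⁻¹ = (0 2 5 3)(1 4 8 6)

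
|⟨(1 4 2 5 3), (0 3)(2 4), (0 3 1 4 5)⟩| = 360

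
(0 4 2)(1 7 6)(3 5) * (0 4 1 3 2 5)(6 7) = (0 1 6 3)(2 4 5)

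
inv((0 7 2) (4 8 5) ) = (0 2 7) (4 5 8) 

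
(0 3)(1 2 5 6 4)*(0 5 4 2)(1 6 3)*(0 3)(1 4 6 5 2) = (0 4 5)(1 3 2 6)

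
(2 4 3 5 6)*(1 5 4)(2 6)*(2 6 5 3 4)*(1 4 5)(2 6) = (1 3 6)(2 4 5)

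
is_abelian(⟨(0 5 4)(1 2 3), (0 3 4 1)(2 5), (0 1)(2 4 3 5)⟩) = no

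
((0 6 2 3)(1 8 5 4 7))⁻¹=(0 3 2 6)(1 7 4 5 8)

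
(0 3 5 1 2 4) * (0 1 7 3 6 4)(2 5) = (0 6 4 1 5 7 3 2)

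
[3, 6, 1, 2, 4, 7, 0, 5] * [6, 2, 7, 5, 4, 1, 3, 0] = [5, 3, 2, 7, 4, 0, 6, 1]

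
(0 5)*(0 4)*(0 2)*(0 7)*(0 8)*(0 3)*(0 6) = (0 5 4 2 7 8 3 6)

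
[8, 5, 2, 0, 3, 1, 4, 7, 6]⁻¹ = [3, 5, 2, 4, 6, 1, 8, 7, 0]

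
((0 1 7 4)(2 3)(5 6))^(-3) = (0 1 7 4)(2 3)(5 6)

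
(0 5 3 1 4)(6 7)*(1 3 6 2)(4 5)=(0 4)(1 5 6 7 2)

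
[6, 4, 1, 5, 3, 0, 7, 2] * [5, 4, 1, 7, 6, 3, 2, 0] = [2, 6, 4, 3, 7, 5, 0, 1]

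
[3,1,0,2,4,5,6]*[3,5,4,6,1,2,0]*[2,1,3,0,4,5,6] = [6,5,0,4,1,3,2]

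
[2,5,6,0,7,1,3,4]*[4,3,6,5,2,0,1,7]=[6,0,1,4,7,3,5,2]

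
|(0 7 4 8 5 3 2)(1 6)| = 14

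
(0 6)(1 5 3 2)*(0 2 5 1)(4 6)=(0 4 6 2)(3 5)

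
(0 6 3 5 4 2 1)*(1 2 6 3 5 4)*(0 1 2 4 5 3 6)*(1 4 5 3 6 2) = (0 2 5 1 4)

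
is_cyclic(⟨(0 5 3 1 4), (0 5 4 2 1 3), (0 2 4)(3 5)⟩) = no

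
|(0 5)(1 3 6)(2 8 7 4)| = 12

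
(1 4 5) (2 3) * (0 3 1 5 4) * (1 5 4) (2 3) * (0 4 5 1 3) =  (0 2 1 4 3) 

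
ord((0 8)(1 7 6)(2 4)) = 6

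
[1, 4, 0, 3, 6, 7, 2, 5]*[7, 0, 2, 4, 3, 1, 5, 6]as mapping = [0→0, 1→3, 2→7, 3→4, 4→5, 5→6, 6→2, 7→1]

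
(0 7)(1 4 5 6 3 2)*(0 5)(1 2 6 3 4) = (0 7 5 3 6 4)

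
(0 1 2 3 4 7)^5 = (0 7 4 3 2 1)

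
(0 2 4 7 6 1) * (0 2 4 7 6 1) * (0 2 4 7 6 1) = (0 7)(1 4)(2 6)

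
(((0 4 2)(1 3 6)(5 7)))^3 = (5 7)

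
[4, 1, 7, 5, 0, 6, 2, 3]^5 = [4, 1, 2, 3, 0, 5, 6, 7]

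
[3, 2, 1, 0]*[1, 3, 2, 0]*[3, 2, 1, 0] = [3, 1, 0, 2]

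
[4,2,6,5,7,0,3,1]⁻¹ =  [5,7,1,6,0,3,2,4]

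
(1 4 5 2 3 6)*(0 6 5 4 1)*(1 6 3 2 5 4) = (0 3 4 1 6)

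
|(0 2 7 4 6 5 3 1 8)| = 9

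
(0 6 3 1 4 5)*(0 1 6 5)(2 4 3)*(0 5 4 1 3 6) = (0 4 5 3)(1 6 2)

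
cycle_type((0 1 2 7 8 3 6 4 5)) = 9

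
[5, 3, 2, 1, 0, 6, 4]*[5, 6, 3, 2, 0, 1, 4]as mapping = [0→1, 1→2, 2→3, 3→6, 4→5, 5→4, 6→0]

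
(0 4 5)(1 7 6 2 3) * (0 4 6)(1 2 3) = (0 6 3 2 1 7)(4 5)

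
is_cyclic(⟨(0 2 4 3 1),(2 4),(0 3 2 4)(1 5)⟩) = no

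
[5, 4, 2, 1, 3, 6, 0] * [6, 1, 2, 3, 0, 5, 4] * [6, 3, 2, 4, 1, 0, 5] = [0, 6, 2, 3, 4, 1, 5]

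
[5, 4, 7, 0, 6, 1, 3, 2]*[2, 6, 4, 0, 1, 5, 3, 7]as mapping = [0→5, 1→1, 2→7, 3→2, 4→3, 5→6, 6→0, 7→4]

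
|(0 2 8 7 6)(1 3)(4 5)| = 10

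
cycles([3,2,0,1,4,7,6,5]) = (0 3 1 2)(5 7)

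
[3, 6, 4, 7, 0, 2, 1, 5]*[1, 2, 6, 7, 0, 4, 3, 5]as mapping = [0→7, 1→3, 2→0, 3→5, 4→1, 5→6, 6→2, 7→4]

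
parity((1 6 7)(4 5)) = odd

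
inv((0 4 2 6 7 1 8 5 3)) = (0 3 5 8 1 7 6 2 4)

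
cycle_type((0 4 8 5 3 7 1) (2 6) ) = 2.7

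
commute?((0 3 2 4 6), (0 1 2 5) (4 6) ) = no:(0 3 2 4 6) * (0 1 2 5) (4 6) = (0 3 5) (1 2 6), (0 1 2 5) (4 6) * (0 3 2 4 6) = (0 1 4) (2 5 3) 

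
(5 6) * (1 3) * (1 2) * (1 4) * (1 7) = (1 3 2 4 7) (5 6) 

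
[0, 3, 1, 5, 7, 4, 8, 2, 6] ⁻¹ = [0, 2, 7, 1, 5, 3, 8, 4, 6] 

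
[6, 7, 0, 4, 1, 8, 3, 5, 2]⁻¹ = [2, 4, 8, 6, 3, 7, 0, 1, 5]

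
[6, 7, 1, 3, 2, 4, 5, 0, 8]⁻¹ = [7, 2, 4, 3, 5, 6, 0, 1, 8]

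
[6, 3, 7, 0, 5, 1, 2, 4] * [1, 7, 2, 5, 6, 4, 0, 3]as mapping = [0→0, 1→5, 2→3, 3→1, 4→4, 5→7, 6→2, 7→6]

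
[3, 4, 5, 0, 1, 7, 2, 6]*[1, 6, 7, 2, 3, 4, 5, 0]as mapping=[0→2, 1→3, 2→4, 3→1, 4→6, 5→0, 6→7, 7→5]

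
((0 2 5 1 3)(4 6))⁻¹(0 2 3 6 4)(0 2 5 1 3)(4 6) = (0 4 6 2 5)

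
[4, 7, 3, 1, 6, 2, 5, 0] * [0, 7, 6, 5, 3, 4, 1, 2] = [3, 2, 5, 7, 1, 6, 4, 0]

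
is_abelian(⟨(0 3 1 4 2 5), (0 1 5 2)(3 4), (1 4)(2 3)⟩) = no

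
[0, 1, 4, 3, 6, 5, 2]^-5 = [0, 1, 4, 3, 6, 5, 2]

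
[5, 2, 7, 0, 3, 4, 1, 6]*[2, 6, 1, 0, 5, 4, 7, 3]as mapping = [0→4, 1→1, 2→3, 3→2, 4→0, 5→5, 6→6, 7→7]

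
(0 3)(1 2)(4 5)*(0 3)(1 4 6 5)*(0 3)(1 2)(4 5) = (0 3)(2 5 6 4)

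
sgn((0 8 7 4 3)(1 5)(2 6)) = 1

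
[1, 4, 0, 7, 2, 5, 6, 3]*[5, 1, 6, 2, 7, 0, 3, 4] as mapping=[0→1, 1→7, 2→5, 3→4, 4→6, 5→0, 6→3, 7→2] 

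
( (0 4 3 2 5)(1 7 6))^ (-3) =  (0 3 5 4 2)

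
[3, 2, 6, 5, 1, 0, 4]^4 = [3, 1, 2, 5, 4, 0, 6]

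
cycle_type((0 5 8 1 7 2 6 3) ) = 8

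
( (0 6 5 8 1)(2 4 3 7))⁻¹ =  (0 1 8 5 6)(2 7 3 4)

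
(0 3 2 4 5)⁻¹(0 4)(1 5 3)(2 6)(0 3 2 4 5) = (0 2 1)(3 5)(4 6)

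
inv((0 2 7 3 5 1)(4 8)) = (0 1 5 3 7 2)(4 8)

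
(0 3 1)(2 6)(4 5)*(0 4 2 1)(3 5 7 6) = (0 5 2 3)(1 4 7 6)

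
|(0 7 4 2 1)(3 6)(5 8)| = 10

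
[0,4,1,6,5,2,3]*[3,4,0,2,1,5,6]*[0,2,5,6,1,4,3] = [6,2,1,3,4,0,5]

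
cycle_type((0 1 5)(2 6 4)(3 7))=2.3^2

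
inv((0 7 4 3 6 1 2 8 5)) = (0 5 8 2 1 6 3 4 7)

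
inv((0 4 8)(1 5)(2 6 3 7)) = (0 8 4)(1 5)(2 7 3 6)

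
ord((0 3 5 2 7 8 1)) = 7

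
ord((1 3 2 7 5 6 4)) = 7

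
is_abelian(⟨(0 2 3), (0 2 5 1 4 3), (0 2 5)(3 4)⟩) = no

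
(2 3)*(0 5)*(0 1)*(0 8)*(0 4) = (0 5 1 8 4)(2 3)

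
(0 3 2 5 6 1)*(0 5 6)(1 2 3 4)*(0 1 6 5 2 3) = (0 4 6 3)(1 2 5)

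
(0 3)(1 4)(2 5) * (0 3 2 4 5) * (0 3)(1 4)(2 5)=(0 5 1 2 3)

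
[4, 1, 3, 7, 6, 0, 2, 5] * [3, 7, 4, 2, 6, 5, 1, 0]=[6, 7, 2, 0, 1, 3, 4, 5]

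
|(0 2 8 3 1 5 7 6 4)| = 9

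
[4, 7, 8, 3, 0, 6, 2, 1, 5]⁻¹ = [4, 7, 6, 3, 0, 8, 5, 1, 2]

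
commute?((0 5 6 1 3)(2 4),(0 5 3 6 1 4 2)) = no:(0 5 6 1 3)(2 4)*(0 5 3 6 1 4 2) = (0 3 5 1 6 4),(0 5 3 6 1 4 2)*(0 5 6 1 3)(2 4) = (0 6 3 1 2 5)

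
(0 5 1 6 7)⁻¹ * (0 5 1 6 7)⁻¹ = (0 6 5 7 1)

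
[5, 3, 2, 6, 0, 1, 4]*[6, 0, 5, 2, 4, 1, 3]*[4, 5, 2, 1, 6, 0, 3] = [5, 2, 0, 1, 3, 4, 6]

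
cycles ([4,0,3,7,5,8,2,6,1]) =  (0 4 5 8 1)(2 3 7 6)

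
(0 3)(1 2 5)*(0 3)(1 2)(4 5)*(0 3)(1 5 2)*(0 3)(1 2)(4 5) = (1 4)(2 5)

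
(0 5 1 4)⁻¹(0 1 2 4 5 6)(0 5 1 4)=(0 1 6 5 4 2)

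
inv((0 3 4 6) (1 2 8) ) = (0 6 4 3) (1 8 2) 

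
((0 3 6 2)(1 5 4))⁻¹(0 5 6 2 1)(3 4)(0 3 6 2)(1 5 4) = (0 5 3 4 2)(1 6)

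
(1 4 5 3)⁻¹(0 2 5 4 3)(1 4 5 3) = (0 2 3 5 1)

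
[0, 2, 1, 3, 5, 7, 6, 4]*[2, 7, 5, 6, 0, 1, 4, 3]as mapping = [0→2, 1→5, 2→7, 3→6, 4→1, 5→3, 6→4, 7→0]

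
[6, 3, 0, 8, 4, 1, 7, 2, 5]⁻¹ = [2, 5, 7, 1, 4, 8, 0, 6, 3]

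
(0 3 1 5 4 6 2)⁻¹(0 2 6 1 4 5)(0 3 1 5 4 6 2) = (0 2 5 6 4 3)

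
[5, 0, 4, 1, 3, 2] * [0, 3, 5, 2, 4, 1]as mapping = [0→1, 1→0, 2→4, 3→3, 4→2, 5→5]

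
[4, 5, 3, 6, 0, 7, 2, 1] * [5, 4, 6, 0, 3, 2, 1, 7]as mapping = [0→3, 1→2, 2→0, 3→1, 4→5, 5→7, 6→6, 7→4]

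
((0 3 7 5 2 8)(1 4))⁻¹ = (0 8 2 5 7 3)(1 4)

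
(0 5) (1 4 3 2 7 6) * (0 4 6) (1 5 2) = (0 2 7) (1 6 5 4 3) 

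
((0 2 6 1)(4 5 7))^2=(0 6)(1 2)(4 7 5)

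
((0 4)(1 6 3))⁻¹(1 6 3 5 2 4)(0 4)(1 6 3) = (0 6 3 1 5 2)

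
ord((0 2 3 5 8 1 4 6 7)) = 9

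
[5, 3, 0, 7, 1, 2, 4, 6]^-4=[2, 3, 5, 7, 1, 0, 4, 6]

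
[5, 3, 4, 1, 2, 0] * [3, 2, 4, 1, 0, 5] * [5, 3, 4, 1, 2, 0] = [0, 3, 5, 4, 2, 1]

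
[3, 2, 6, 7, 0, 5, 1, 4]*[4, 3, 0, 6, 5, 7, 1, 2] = [6, 0, 1, 2, 4, 7, 3, 5]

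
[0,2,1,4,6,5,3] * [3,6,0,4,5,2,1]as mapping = [0→3,1→0,2→6,3→5,4→1,5→2,6→4]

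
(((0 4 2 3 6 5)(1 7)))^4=(0 6 2)(3 4 5)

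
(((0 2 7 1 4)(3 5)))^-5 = (3 5)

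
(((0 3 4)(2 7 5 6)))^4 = (0 3 4)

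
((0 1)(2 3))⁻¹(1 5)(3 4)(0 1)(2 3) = (0 5)(2 4)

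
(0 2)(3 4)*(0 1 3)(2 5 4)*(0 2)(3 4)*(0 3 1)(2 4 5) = (0 2)(1 5)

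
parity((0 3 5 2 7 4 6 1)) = odd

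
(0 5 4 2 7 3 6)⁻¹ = (0 6 3 7 2 4 5)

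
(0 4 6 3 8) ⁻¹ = (0 8 3 6 4) 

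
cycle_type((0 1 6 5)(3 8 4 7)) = 4^2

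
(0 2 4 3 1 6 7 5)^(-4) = (0 1)(2 6)(3 5)(4 7)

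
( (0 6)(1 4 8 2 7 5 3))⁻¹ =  (0 6)(1 3 5 7 2 8 4)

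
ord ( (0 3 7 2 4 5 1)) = 7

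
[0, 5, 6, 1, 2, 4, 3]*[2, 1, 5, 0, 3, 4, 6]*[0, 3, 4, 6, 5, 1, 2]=[4, 5, 2, 3, 1, 6, 0]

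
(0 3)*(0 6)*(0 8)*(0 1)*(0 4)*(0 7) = (0 3 6 8 1 4 7)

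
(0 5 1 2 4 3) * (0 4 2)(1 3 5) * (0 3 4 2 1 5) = (0 5 4)(1 3 2)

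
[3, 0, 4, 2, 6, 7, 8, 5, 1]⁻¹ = [1, 8, 3, 0, 2, 7, 4, 5, 6]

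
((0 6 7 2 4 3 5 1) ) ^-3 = (0 3 7 1 4 6 5 2) 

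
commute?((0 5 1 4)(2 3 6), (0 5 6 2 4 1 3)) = no:(0 5 1 4)(2 3 6) * (0 5 6 2 4 1 3) = (0 6 4 5 3 2), (0 5 6 2 4 1 3) * (0 5 1 4)(2 3 6) = (0 1 6 3 5 2)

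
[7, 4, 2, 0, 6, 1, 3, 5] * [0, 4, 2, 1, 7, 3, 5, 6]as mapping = [0→6, 1→7, 2→2, 3→0, 4→5, 5→4, 6→1, 7→3]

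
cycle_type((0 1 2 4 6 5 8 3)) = 8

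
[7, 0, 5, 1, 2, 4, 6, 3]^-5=[1, 3, 5, 7, 2, 4, 6, 0]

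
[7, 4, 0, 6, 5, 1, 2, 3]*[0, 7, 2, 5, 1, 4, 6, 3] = [3, 1, 0, 6, 4, 7, 2, 5]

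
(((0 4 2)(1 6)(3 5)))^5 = (0 2 4)(1 6)(3 5)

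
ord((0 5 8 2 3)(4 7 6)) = 15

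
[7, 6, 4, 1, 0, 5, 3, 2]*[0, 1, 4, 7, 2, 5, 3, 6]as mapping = [0→6, 1→3, 2→2, 3→1, 4→0, 5→5, 6→7, 7→4]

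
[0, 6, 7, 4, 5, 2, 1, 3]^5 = [0, 6, 2, 3, 4, 5, 1, 7]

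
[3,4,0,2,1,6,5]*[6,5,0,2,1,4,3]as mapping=[0→2,1→1,2→6,3→0,4→5,5→3,6→4]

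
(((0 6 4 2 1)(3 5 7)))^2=(0 4 1 6 2)(3 7 5)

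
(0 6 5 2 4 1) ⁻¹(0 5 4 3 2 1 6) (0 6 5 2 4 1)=(0 5 6 2 1 3 4) 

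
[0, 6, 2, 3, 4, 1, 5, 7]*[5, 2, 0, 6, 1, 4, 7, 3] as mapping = [0→5, 1→7, 2→0, 3→6, 4→1, 5→2, 6→4, 7→3] 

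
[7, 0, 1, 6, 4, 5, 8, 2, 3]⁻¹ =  [1, 2, 7, 8, 4, 5, 3, 0, 6]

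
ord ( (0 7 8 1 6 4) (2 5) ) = 6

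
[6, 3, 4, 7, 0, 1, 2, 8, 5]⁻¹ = [4, 5, 6, 1, 2, 8, 0, 3, 7]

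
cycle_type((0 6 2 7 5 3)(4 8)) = 2.6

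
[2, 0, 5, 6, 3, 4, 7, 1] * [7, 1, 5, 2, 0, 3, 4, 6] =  [5, 7, 3, 4, 2, 0, 6, 1]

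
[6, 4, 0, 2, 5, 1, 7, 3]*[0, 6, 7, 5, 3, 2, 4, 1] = [4, 3, 0, 7, 2, 6, 1, 5]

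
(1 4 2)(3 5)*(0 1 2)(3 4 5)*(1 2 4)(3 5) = (0 2 4)(1 3 5)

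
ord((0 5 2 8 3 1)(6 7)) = 6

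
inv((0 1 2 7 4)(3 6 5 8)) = (0 4 7 2 1)(3 8 5 6)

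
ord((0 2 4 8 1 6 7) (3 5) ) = 14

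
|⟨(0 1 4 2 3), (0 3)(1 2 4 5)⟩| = 360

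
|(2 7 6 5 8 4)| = 6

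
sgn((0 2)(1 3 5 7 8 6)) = 1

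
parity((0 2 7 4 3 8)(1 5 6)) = odd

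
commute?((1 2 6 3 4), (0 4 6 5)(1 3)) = no:(1 2 6 3 4)*(0 4 6 5)(1 3) = (0 4 3 6 1 2 5), (0 4 6 5)(1 3)*(1 2 6 3 4) = (0 1 4 3 2 6 5)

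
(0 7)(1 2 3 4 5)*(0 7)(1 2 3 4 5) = (1 3 5 2 4)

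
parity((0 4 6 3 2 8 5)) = even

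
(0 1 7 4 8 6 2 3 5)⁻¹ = (0 5 3 2 6 8 4 7 1)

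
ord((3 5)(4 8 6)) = 6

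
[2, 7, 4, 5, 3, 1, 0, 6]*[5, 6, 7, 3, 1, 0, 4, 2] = [7, 2, 1, 0, 3, 6, 5, 4]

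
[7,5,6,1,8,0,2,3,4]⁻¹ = [5,3,6,7,8,1,2,0,4]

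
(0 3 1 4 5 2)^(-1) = (0 2 5 4 1 3)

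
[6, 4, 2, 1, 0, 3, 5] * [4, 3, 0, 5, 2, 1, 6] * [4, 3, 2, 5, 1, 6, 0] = [0, 2, 4, 5, 1, 6, 3]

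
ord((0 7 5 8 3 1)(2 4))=6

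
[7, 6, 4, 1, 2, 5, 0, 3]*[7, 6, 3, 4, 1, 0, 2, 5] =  [5, 2, 1, 6, 3, 0, 7, 4]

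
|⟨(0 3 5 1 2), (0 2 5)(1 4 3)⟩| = 60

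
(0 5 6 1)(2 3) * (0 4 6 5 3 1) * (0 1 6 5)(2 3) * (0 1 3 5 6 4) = (0 2 4 6 3 5 1)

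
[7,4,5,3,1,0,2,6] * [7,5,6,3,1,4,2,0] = [0,1,4,3,5,7,6,2] 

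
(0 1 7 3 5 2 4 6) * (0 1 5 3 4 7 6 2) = (0 5)(1 6)(2 7 4)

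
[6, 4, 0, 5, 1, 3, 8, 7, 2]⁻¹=[2, 4, 8, 5, 1, 3, 0, 7, 6]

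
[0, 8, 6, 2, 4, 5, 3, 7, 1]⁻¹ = [0, 8, 3, 6, 4, 5, 2, 7, 1]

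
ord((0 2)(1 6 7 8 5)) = 10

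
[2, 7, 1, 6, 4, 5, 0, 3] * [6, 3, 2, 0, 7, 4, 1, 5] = [2, 5, 3, 1, 7, 4, 6, 0]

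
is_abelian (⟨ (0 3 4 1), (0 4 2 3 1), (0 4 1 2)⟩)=no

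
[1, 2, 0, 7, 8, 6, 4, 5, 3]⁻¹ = [2, 0, 1, 8, 6, 7, 5, 3, 4]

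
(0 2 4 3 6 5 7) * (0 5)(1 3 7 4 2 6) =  (0 6)(1 3)(4 7 5)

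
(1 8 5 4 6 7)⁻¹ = (1 7 6 4 5 8)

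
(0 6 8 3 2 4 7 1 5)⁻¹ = (0 5 1 7 4 2 3 8 6)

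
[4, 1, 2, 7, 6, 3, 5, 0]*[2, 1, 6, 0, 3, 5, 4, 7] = [3, 1, 6, 7, 4, 0, 5, 2]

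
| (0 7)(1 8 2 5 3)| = 10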